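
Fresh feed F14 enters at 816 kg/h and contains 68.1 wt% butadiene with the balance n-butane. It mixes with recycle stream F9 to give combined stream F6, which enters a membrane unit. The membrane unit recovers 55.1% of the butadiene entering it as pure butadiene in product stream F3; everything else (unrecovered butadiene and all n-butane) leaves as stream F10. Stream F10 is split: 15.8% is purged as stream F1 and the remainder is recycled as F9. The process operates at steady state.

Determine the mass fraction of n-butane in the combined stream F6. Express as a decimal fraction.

n-butane enters only via F14 and leaves only via the purge: 816×0.319 = 0.158×(n-butane in F10), and the membrane unit passes all n-butane, so n-butane in F6 = n-butane in F10 = 1647.5 kg/h.
butadiene in F6: m_A = 816×0.681 + (1−0.158)·(1−0.551)·m_A, so m_A = 555.7/0.6219 = 893.49 kg/h.
F6 = 893.49 + 1647.5 = 2541 kg/h.
n-butane fraction in F6 = 1647.5/2541 = 0.648.

0.648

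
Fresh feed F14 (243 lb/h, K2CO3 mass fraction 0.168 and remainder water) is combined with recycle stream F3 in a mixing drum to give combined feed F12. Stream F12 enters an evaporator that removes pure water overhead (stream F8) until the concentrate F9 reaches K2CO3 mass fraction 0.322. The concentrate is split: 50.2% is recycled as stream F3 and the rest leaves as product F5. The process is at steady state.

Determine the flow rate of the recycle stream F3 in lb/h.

127.8 lb/h

Overall K2CO3 balance (none leaves overhead): K2CO3 in fresh feed = K2CO3 in product, i.e. 243×0.168 = (1−0.502)·F9·0.322.
F9 = 40.824/(0.322×0.498) = 254.58 lb/h.
Recycle F3 = 0.502×254.58 = 127.8 lb/h.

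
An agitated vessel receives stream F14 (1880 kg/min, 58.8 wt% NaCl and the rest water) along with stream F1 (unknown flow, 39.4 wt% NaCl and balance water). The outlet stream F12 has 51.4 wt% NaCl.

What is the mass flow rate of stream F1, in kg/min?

Let F1 be the unknown flow. Total out = 1880 + F1.
NaCl balance: 1105.4 + 0.394·F1 = 0.514·(1880 + F1)
(0.394 − 0.514)·F1 = 0.514×1880 − 1105.4 = -139.12
F1 = -139.12 / -0.120 = 1159.3 kg/min

1159 kg/min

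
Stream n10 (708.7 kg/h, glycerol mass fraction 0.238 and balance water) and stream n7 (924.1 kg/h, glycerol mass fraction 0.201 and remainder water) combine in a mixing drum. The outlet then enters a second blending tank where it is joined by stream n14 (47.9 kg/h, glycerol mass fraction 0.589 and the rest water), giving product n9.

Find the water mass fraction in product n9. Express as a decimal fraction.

Overall, product flow = 1680.7 kg/h.
water in = 708.7×0.762 + 924.1×0.799 + 47.9×0.411 = 1298.1 kg/h.
water fraction in n9 = 0.772.

0.772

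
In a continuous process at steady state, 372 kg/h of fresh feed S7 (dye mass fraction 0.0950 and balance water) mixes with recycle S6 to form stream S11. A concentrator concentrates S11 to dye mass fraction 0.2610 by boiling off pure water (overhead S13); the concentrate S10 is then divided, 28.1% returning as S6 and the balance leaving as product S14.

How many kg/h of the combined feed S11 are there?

Overall dye balance (none leaves overhead): dye in fresh feed = dye in product, i.e. 372×0.095 = (1−0.281)·S10·0.261.
S10 = 35.34/(0.261×0.719) = 188.32 kg/h.
Recycle S6 = 0.281×188.32 = 52.918 kg/h.
Combined feed S11 = 372 + 52.918 = 424.92 kg/h.

424.9 kg/h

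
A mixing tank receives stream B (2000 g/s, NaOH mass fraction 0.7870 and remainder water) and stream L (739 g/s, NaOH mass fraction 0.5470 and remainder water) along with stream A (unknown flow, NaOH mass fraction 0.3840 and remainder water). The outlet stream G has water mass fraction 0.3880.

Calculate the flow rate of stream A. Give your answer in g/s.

1324 g/s

Let A be the unknown flow. Total out = 2739 + A.
water balance: 760.77 + 0.616·A = 0.388·(2739 + A)
(0.616 − 0.388)·A = 0.388×2739 − 760.77 = 301.96
A = 301.96 / 0.228 = 1324.4 g/s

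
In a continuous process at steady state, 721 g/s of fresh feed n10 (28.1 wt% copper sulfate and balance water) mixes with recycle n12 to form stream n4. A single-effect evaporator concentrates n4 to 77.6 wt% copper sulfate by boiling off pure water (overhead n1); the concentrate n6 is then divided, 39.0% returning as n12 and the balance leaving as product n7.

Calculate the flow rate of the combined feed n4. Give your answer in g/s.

Overall copper sulfate balance (none leaves overhead): copper sulfate in fresh feed = copper sulfate in product, i.e. 721×0.281 = (1−0.390)·n6·0.776.
n6 = 202.6/(0.776×0.610) = 428.01 g/s.
Recycle n12 = 0.390×428.01 = 166.92 g/s.
Combined feed n4 = 721 + 166.92 = 887.92 g/s.

887.9 g/s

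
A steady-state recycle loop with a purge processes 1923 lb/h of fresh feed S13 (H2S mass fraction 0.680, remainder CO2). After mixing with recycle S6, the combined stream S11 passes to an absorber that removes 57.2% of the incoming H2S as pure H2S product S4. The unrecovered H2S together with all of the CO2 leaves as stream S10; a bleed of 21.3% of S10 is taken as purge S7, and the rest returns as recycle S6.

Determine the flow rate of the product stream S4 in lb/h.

H2S in S11: m_A = 1923×0.680 + (1−0.213)·(1−0.572)·m_A, so m_A = 1307.6/0.6632 = 1971.8 lb/h.
Product S4 = 0.572×1971.8 = 1127.9 lb/h.

1128 lb/h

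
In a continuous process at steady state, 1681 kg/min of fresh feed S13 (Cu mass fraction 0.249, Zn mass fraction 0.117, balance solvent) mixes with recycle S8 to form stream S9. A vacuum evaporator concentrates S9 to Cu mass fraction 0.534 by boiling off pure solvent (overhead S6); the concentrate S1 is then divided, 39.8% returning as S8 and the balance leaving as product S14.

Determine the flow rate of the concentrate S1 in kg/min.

1302 kg/min

Overall Cu balance (none leaves overhead): Cu in fresh feed = Cu in product, i.e. 1681×0.249 = (1−0.398)·S1·0.534.
S1 = 418.57/(0.534×0.602) = 1302.1 kg/min.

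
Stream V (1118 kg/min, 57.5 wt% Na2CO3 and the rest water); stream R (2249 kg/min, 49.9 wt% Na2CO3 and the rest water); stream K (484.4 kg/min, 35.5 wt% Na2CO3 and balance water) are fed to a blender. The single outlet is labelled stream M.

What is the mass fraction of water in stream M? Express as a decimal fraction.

Total flow out = 1118 + 2249 + 484.4 = 3851.4 kg/min.
water in = 1118×0.425 + 2249×0.501 + 484.4×0.645 = 1914.3 kg/min.
water mass fraction in M = 1914.3/3851.4 = 0.4970.

0.4970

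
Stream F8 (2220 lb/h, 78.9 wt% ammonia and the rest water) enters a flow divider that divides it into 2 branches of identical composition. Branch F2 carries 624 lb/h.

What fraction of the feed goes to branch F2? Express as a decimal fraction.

Fraction to F2 = 624/2220 = 0.2811.

0.281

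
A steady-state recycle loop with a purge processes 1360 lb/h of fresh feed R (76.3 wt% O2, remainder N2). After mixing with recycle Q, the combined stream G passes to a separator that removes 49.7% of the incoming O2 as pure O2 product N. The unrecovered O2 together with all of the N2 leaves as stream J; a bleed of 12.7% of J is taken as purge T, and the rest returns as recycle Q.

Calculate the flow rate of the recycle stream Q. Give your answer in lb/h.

3028 lb/h

N2 enters only via R and leaves only via the purge: 1360×0.237 = 0.127×(N2 in J), and the separator passes all N2, so N2 in G = N2 in J = 2538 lb/h.
O2 in G: m_A = 1360×0.763 + (1−0.127)·(1−0.497)·m_A, so m_A = 1037.7/0.5609 = 1850.1 lb/h.
J = (1−0.497)×1850.1 + 2538 = 3468.5 lb/h.
Recycle Q = (1−0.127)×3468.5 = 3028 lb/h.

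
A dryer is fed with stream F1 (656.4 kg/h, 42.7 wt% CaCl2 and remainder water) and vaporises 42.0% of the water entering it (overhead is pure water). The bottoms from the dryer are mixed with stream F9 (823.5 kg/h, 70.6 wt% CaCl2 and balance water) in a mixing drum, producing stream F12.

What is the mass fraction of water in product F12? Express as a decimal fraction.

Vapour removed = 0.420×0.573×656.4 = 157.97 kg/h; concentrate = 498.43 kg/h.
water reaching the mixer = 218.15 (from concentrate) + 823.5×0.294 = 460.26 kg/h.
Product flow = 498.43 + 823.5 = 1321.9 kg/h; water fraction = 0.348.

0.348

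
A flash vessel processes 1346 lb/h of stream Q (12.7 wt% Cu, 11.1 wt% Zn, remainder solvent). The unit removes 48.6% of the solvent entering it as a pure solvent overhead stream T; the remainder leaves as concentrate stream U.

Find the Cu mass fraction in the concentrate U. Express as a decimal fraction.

0.202

Cu is not removed: 1346×0.127 = 170.94 lb/h of Cu enters U.
solvent entering = 1346×0.762 = 1025.7 lb/h; overhead removed = 0.486×1025.7 = 498.47 lb/h.
Concentrate = 1346 − 498.47 = 847.53 lb/h.
Mass fraction = 170.94/847.53 = 0.202.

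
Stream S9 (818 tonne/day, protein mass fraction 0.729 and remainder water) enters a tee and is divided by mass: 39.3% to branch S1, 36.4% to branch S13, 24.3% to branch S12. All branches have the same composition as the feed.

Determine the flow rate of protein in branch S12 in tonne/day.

Branch S12 total = 0.243×818 = 198.77 tonne/day.
protein in S12 = 0.729×198.77 = 144.91 tonne/day.

144.9 tonne/day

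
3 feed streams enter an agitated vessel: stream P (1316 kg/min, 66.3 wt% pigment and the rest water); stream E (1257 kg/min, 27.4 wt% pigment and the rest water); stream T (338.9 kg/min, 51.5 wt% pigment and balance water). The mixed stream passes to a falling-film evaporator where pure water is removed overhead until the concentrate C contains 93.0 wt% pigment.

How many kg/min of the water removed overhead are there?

1416 kg/min

pigment entering = 1316×0.663 + 1257×0.274 + 338.9×0.515 = 1391.5 kg/min.
All pigment reports to C, so C = 1391.5/0.930 = 1496.2 kg/min.
Total feed = 2911.9 kg/min; overhead = 2911.9 − 1496.2 = 1415.7 kg/min.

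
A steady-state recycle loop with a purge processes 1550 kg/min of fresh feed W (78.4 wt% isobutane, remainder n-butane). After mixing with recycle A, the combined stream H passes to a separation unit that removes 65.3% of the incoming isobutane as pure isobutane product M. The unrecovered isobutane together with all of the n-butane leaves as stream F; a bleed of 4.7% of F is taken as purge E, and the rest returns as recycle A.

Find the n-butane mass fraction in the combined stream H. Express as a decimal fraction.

n-butane enters only via W and leaves only via the purge: 1550×0.216 = 0.047×(n-butane in F), and the separation unit passes all n-butane, so n-butane in H = n-butane in F = 7123.4 kg/min.
isobutane in H: m_A = 1550×0.784 + (1−0.047)·(1−0.653)·m_A, so m_A = 1215.2/0.6693 = 1815.6 kg/min.
H = 1815.6 + 7123.4 = 8939 kg/min.
n-butane fraction in H = 7123.4/8939 = 0.7969.

0.7969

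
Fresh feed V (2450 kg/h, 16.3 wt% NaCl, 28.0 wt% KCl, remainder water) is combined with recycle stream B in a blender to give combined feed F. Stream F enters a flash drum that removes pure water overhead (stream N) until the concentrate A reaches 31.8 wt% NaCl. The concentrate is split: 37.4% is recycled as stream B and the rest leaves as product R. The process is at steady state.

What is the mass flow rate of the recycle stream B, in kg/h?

Overall NaCl balance (none leaves overhead): NaCl in fresh feed = NaCl in product, i.e. 2450×0.163 = (1−0.374)·A·0.318.
A = 399.35/(0.318×0.626) = 2006.1 kg/h.
Recycle B = 0.374×2006.1 = 750.28 kg/h.

750.3 kg/h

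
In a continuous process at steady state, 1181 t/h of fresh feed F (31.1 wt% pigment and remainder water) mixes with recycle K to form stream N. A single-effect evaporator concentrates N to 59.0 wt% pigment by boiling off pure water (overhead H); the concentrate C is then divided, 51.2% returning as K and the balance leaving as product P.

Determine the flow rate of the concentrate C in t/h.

1276 t/h

Overall pigment balance (none leaves overhead): pigment in fresh feed = pigment in product, i.e. 1181×0.311 = (1−0.512)·C·0.590.
C = 367.29/(0.590×0.488) = 1275.7 t/h.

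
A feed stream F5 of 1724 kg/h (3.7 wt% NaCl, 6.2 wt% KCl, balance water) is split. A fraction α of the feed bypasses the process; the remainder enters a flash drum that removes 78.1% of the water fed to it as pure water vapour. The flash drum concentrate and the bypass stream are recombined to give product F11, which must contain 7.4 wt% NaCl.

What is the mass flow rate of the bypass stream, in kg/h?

All 1724×0.037 = 63.788 kg/h of NaCl reaches F11, so F11 = 63.788/0.074 = 862 kg/h and vapour = 862 kg/h.
The evaporator receives (1−α)·1724 of feed at 0.901 water and removes 0.781 of that water:
0.781×0.901×(1−α)×1724 = 862
(1−α) = 862/1213.1 = 0.7105;  α = 0.2895.
Bypass flow = 0.2895×1724 = 499.01 kg/h.

499 kg/h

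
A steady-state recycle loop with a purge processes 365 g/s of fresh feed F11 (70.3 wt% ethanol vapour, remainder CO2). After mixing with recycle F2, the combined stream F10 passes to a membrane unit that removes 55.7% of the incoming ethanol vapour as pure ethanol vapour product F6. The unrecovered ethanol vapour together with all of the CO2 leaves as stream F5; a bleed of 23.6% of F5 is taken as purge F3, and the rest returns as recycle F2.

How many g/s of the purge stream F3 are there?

CO2 enters only via F11 and leaves only via the purge: 365×0.297 = 0.236×(CO2 in F5), and the membrane unit passes all CO2, so CO2 in F10 = CO2 in F5 = 459.34 g/s.
ethanol vapour in F10: m_A = 365×0.703 + (1−0.236)·(1−0.557)·m_A, so m_A = 256.59/0.6615 = 387.87 g/s.
F5 = (1−0.557)×387.87 + 459.34 = 631.17 g/s.
Purge F3 = 0.236×631.17 = 148.96 g/s.

149 g/s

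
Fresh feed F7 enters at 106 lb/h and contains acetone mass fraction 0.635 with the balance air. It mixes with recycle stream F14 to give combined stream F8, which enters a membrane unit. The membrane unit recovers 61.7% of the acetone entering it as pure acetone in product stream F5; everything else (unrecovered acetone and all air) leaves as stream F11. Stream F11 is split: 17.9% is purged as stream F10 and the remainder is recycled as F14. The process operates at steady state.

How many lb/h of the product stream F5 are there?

acetone in F8: m_A = 106×0.635 + (1−0.179)·(1−0.617)·m_A, so m_A = 67.31/0.6856 = 98.183 lb/h.
Product F5 = 0.617×98.183 = 60.579 lb/h.

60.58 lb/h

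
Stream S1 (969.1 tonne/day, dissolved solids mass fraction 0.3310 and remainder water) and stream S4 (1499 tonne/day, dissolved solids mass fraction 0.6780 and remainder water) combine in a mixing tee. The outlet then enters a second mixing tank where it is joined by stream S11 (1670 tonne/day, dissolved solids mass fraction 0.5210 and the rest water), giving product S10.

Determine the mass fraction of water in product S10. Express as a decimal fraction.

0.4666

Overall, product flow = 4138.1 tonne/day.
water in = 969.1×0.669 + 1499×0.322 + 1670×0.479 = 1930.9 tonne/day.
water fraction in S10 = 0.4666.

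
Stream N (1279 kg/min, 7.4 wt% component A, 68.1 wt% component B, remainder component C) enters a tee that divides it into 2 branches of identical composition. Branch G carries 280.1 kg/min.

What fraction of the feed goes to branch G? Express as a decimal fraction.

Fraction to G = 280.1/1279 = 0.2190.

0.219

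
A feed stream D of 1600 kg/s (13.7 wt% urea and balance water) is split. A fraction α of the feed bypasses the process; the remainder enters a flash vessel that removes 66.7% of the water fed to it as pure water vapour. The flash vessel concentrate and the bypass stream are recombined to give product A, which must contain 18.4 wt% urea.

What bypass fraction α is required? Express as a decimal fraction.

All 1600×0.137 = 219.2 kg/s of urea reaches A, so A = 219.2/0.184 = 1191.3 kg/s and vapour = 408.7 kg/s.
The evaporator receives (1−α)·1600 of feed at 0.863 water and removes 0.667 of that water:
0.667×0.863×(1−α)×1600 = 408.7
(1−α) = 408.7/920.99 = 0.4438;  α = 0.5562.

0.556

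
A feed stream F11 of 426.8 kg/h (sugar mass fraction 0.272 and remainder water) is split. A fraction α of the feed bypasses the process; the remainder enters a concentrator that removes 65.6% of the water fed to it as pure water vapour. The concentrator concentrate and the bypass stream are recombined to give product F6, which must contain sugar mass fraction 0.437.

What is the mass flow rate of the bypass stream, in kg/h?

89.36 kg/h

All 426.8×0.272 = 116.09 kg/h of sugar reaches F6, so F6 = 116.09/0.437 = 265.65 kg/h and vapour = 161.15 kg/h.
The evaporator receives (1−α)·426.8 of feed at 0.728 water and removes 0.656 of that water:
0.656×0.728×(1−α)×426.8 = 161.15
(1−α) = 161.15/203.83 = 0.7906;  α = 0.2094.
Bypass flow = 0.2094×426.8 = 89.364 kg/h.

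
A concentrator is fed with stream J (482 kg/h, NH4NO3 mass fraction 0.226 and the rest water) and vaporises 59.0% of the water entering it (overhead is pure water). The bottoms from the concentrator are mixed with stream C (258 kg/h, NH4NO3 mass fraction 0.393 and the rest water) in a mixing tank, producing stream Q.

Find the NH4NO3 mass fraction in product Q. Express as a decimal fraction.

0.405

Vapour removed = 0.590×0.774×482 = 220.11 kg/h; concentrate = 261.89 kg/h.
NH4NO3 reaching the mixer = 108.93 (from concentrate) + 258×0.393 = 210.33 kg/h.
Product flow = 261.89 + 258 = 519.89 kg/h; NH4NO3 fraction = 0.405.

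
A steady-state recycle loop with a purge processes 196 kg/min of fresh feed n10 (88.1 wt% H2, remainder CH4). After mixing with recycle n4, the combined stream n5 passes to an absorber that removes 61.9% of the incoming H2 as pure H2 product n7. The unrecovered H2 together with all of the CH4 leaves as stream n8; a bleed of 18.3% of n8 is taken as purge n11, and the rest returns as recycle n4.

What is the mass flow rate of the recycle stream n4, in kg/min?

182.2 kg/min

CH4 enters only via n10 and leaves only via the purge: 196×0.119 = 0.183×(CH4 in n8), and the absorber passes all CH4, so CH4 in n5 = CH4 in n8 = 127.45 kg/min.
H2 in n5: m_A = 196×0.881 + (1−0.183)·(1−0.619)·m_A, so m_A = 172.68/0.6887 = 250.72 kg/min.
n8 = (1−0.619)×250.72 + 127.45 = 222.98 kg/min.
Recycle n4 = (1−0.183)×222.98 = 182.17 kg/min.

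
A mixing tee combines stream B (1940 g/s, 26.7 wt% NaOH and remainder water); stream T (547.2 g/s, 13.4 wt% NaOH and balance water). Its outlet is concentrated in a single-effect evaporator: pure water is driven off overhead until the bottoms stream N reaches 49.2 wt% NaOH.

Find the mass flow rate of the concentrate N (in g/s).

NaOH entering = 1940×0.267 + 547.2×0.134 = 591.3 g/s.
All NaOH reports to N, so N = 591.3/0.492 = 1201.8 g/s.

1202 g/s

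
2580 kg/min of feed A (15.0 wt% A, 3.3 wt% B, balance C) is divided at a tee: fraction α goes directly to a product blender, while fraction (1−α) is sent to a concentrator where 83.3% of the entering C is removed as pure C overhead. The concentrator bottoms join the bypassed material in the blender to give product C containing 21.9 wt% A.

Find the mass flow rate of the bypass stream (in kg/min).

All 2580×0.150 = 387 kg/min of A reaches C, so C = 387/0.219 = 1767.1 kg/min and vapour = 812.88 kg/min.
The evaporator receives (1−α)·2580 of feed at 0.817 C and removes 0.833 of that C:
0.833×0.817×(1−α)×2580 = 812.88
(1−α) = 812.88/1755.8 = 0.4630;  α = 0.5370.
Bypass flow = 0.5370×2580 = 1385.6 kg/min.

1386 kg/min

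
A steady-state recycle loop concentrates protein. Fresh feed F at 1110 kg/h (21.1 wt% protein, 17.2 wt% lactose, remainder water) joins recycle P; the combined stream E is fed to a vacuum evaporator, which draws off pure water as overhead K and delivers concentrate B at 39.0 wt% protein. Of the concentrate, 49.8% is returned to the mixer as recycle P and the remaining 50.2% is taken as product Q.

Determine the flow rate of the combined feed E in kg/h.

1706 kg/h

Overall protein balance (none leaves overhead): protein in fresh feed = protein in product, i.e. 1110×0.211 = (1−0.498)·B·0.390.
B = 234.21/(0.390×0.502) = 1196.3 kg/h.
Recycle P = 0.498×1196.3 = 595.75 kg/h.
Combined feed E = 1110 + 595.75 = 1705.8 kg/h.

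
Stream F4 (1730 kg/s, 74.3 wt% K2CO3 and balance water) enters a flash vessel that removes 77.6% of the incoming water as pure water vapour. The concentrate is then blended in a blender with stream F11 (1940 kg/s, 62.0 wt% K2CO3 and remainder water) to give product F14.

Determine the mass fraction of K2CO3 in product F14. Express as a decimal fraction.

Vapour removed = 0.776×0.257×1730 = 345.02 kg/s; concentrate = 1385 kg/s.
K2CO3 reaching the mixer = 1285.4 (from concentrate) + 1940×0.620 = 2488.2 kg/s.
Product flow = 1385 + 1940 = 3325 kg/s; K2CO3 fraction = 0.748.

0.748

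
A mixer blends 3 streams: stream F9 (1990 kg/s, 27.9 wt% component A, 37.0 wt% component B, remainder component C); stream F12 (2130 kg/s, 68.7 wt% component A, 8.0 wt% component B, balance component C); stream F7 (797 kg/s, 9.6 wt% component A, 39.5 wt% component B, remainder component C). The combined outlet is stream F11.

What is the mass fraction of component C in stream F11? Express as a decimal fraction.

Total flow out = 1990 + 2130 + 797 = 4917 kg/s.
component C in = 1990×0.351 + 2130×0.233 + 797×0.509 = 1600.5 kg/s.
component C mass fraction in F11 = 1600.5/4917 = 0.325.

0.325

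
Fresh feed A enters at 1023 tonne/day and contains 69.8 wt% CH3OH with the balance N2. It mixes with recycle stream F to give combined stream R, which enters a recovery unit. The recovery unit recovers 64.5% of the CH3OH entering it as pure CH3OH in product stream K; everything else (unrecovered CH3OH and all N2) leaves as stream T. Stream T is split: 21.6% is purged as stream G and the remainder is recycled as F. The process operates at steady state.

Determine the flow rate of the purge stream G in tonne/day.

N2 enters only via A and leaves only via the purge: 1023×0.302 = 0.216×(N2 in T), and the recovery unit passes all N2, so N2 in R = N2 in T = 1430.3 tonne/day.
CH3OH in R: m_A = 1023×0.698 + (1−0.216)·(1−0.645)·m_A, so m_A = 714.05/0.7217 = 989.43 tonne/day.
T = (1−0.645)×989.43 + 1430.3 = 1781.6 tonne/day.
Purge G = 0.216×1781.6 = 384.82 tonne/day.

384.8 tonne/day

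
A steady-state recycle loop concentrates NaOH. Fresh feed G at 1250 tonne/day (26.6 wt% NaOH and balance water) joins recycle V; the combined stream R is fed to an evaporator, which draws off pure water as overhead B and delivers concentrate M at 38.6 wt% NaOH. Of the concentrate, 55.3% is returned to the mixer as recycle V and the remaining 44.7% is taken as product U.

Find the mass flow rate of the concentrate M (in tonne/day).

1927 tonne/day

Overall NaOH balance (none leaves overhead): NaOH in fresh feed = NaOH in product, i.e. 1250×0.266 = (1−0.553)·M·0.386.
M = 332.5/(0.386×0.447) = 1927.1 tonne/day.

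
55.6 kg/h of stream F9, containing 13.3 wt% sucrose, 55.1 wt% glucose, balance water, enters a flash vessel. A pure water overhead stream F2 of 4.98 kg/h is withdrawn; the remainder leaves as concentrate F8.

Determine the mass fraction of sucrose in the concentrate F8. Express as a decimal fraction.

0.146

sucrose is not removed: 55.6×0.133 = 7.3948 kg/h of sucrose enters F8.
Concentrate = 55.6 − 4.98 = 50.62 kg/h.
Mass fraction = 7.3948/50.62 = 0.146.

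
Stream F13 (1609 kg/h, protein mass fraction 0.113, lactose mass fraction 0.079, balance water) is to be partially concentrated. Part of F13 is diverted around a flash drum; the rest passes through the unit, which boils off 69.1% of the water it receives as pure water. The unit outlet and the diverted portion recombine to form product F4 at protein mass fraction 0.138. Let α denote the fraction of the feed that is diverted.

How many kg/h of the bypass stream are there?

All 1609×0.113 = 181.82 kg/h of protein reaches F4, so F4 = 181.82/0.138 = 1317.5 kg/h and vapour = 291.49 kg/h.
The evaporator receives (1−α)·1609 of feed at 0.808 water and removes 0.691 of that water:
0.691×0.808×(1−α)×1609 = 291.49
(1−α) = 291.49/898.35 = 0.3245;  α = 0.6755.
Bypass flow = 0.6755×1609 = 1086.9 kg/h.

1087 kg/h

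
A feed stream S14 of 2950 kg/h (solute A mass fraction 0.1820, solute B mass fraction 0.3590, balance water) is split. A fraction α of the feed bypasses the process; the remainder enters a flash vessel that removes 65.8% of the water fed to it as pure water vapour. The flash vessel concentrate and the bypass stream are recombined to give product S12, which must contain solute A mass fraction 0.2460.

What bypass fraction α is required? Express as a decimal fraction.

0.139

All 2950×0.182 = 536.9 kg/h of solute A reaches S12, so S12 = 536.9/0.246 = 2182.5 kg/h and vapour = 767.48 kg/h.
The evaporator receives (1−α)·2950 of feed at 0.459 water and removes 0.658 of that water:
0.658×0.459×(1−α)×2950 = 767.48
(1−α) = 767.48/890.96 = 0.8614;  α = 0.1386.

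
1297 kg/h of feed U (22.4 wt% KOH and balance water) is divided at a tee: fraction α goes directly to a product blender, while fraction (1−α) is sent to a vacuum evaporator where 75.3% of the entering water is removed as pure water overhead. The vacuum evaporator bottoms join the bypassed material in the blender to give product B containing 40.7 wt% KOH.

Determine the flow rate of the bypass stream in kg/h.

299 kg/h

All 1297×0.224 = 290.53 kg/h of KOH reaches B, so B = 290.53/0.407 = 713.83 kg/h and vapour = 583.17 kg/h.
The evaporator receives (1−α)·1297 of feed at 0.776 water and removes 0.753 of that water:
0.753×0.776×(1−α)×1297 = 583.17
(1−α) = 583.17/757.87 = 0.7695;  α = 0.2305.
Bypass flow = 0.2305×1297 = 298.98 kg/h.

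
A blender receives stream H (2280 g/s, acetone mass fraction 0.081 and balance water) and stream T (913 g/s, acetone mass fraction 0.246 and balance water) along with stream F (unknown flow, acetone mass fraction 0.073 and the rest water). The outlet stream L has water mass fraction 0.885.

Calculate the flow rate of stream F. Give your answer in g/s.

Let F be the unknown flow. Total out = 3193 + F.
water balance: 2783.7 + 0.927·F = 0.885·(3193 + F)
(0.927 − 0.885)·F = 0.885×3193 − 2783.7 = 42.083
F = 42.083 / 0.042 = 1002 g/s

1002 g/s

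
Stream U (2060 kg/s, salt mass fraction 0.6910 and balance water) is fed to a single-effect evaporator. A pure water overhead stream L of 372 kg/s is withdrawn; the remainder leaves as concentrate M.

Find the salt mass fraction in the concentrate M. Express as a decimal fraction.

salt is not removed: 2060×0.691 = 1423.5 kg/s of salt enters M.
Concentrate = 2060 − 372 = 1688 kg/s.
Mass fraction = 1423.5/1688 = 0.8433.

0.8433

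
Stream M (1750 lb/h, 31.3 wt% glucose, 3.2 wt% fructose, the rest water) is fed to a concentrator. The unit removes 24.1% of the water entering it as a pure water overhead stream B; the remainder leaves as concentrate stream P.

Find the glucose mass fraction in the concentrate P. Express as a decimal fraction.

glucose is not removed: 1750×0.313 = 547.75 lb/h of glucose enters P.
water entering = 1750×0.655 = 1146.2 lb/h; overhead removed = 0.241×1146.2 = 276.25 lb/h.
Concentrate = 1750 − 276.25 = 1473.8 lb/h.
Mass fraction = 547.75/1473.8 = 0.372.

0.372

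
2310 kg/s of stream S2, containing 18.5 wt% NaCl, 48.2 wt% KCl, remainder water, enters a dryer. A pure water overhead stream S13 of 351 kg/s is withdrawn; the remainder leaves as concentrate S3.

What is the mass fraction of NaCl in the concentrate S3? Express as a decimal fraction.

NaCl is not removed: 2310×0.185 = 427.35 kg/s of NaCl enters S3.
Concentrate = 2310 − 351 = 1959 kg/s.
Mass fraction = 427.35/1959 = 0.218.

0.218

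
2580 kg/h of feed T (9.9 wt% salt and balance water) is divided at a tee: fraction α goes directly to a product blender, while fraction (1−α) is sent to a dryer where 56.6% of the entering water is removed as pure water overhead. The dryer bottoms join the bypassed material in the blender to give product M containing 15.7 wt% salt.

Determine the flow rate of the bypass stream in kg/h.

711 kg/h

All 2580×0.099 = 255.42 kg/h of salt reaches M, so M = 255.42/0.157 = 1626.9 kg/h and vapour = 953.12 kg/h.
The evaporator receives (1−α)·2580 of feed at 0.901 water and removes 0.566 of that water:
0.566×0.901×(1−α)×2580 = 953.12
(1−α) = 953.12/1315.7 = 0.7244;  α = 0.2756.
Bypass flow = 0.2756×2580 = 711.01 kg/h.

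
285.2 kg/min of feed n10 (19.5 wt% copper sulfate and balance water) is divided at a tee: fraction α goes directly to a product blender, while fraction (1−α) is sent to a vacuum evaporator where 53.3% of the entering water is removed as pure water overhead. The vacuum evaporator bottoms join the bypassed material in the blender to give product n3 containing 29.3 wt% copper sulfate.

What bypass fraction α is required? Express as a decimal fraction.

All 285.2×0.195 = 55.614 kg/min of copper sulfate reaches n3, so n3 = 55.614/0.293 = 189.81 kg/min and vapour = 95.391 kg/min.
The evaporator receives (1−α)·285.2 of feed at 0.805 water and removes 0.533 of that water:
0.533×0.805×(1−α)×285.2 = 95.391
(1−α) = 95.391/122.37 = 0.7795;  α = 0.2205.

0.220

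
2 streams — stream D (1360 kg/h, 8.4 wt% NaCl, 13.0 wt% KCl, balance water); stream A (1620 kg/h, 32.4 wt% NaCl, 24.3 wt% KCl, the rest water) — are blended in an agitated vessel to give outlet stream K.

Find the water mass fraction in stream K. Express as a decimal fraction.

0.594

Total flow out = 1360 + 1620 = 2980 kg/h.
water in = 1360×0.786 + 1620×0.433 = 1770.4 kg/h.
water mass fraction in K = 1770.4/2980 = 0.594.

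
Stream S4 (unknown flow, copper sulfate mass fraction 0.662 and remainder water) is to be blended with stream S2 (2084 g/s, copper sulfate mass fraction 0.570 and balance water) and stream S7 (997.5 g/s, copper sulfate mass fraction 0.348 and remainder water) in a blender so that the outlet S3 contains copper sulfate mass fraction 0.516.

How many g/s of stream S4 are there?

Let S4 be the unknown flow. Total out = 3081.5 + S4.
copper sulfate balance: 1535 + 0.662·S4 = 0.516·(3081.5 + S4)
(0.662 − 0.516)·S4 = 0.516×3081.5 − 1535 = 55.044
S4 = 55.044 / 0.146 = 377.01 g/s

377 g/s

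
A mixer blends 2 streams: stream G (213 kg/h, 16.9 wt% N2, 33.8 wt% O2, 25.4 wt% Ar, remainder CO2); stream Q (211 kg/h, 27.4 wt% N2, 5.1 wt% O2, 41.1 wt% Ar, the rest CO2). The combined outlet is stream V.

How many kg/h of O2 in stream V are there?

O2 out = O2 in = 213×0.338 + 211×0.051 = 82.755 kg/h.

82.75 kg/h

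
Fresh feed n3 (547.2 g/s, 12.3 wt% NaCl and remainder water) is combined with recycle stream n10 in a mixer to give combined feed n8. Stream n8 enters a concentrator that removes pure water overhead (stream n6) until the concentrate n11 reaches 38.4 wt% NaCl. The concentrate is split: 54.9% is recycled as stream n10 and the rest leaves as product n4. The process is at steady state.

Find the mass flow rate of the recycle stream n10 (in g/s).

213.4 g/s

Overall NaCl balance (none leaves overhead): NaCl in fresh feed = NaCl in product, i.e. 547.2×0.123 = (1−0.549)·n11·0.384.
n11 = 67.306/(0.384×0.451) = 388.64 g/s.
Recycle n10 = 0.549×388.64 = 213.36 g/s.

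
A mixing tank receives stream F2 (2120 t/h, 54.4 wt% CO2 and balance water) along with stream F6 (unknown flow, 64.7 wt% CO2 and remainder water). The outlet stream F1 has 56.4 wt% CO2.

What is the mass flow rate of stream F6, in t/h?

510.8 t/h

Let F6 be the unknown flow. Total out = 2120 + F6.
CO2 balance: 1153.3 + 0.647·F6 = 0.564·(2120 + F6)
(0.647 − 0.564)·F6 = 0.564×2120 − 1153.3 = 42.4
F6 = 42.4 / 0.083 = 510.84 t/h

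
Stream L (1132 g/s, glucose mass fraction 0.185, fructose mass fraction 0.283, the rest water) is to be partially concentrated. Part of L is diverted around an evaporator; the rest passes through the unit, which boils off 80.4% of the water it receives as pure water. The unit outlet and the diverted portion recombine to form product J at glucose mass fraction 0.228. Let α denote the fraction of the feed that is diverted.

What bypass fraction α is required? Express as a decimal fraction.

All 1132×0.185 = 209.42 g/s of glucose reaches J, so J = 209.42/0.228 = 918.51 g/s and vapour = 213.49 g/s.
The evaporator receives (1−α)·1132 of feed at 0.532 water and removes 0.804 of that water:
0.804×0.532×(1−α)×1132 = 213.49
(1−α) = 213.49/484.19 = 0.4409;  α = 0.5591.

0.559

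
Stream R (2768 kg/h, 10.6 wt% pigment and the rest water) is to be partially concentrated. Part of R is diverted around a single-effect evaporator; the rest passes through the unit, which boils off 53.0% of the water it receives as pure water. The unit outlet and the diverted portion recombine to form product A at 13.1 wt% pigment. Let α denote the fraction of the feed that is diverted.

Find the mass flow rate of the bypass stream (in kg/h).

1653 kg/h

All 2768×0.106 = 293.41 kg/h of pigment reaches A, so A = 293.41/0.131 = 2239.8 kg/h and vapour = 528.24 kg/h.
The evaporator receives (1−α)·2768 of feed at 0.894 water and removes 0.530 of that water:
0.530×0.894×(1−α)×2768 = 528.24
(1−α) = 528.24/1311.5 = 0.4028;  α = 0.5972.
Bypass flow = 0.5972×2768 = 1653.1 kg/h.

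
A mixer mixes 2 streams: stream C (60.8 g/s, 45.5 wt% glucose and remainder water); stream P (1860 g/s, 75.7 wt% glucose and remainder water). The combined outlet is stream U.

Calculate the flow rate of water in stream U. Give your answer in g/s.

485.1 g/s

water out = water in = 60.8×0.545 + 1860×0.243 = 485.12 g/s.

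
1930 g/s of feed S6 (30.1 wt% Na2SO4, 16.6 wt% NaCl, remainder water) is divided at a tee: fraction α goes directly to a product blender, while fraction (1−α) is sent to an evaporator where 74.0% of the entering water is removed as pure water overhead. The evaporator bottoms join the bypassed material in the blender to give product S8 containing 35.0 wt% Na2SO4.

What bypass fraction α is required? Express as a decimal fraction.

All 1930×0.301 = 580.93 g/s of Na2SO4 reaches S8, so S8 = 580.93/0.350 = 1659.8 g/s and vapour = 270.2 g/s.
The evaporator receives (1−α)·1930 of feed at 0.533 water and removes 0.740 of that water:
0.740×0.533×(1−α)×1930 = 270.2
(1−α) = 270.2/761.23 = 0.3550;  α = 0.6450.

0.645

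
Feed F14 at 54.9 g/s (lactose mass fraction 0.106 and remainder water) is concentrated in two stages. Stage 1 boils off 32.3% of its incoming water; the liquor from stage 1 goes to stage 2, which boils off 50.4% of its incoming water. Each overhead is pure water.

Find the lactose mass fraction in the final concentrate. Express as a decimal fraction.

water in feed = 54.9×0.894 = 49.081 g/s.
After stage 1: water left = (1−0.323)×49.081 = 33.228; stream total = 39.047 g/s.
After stage 2: water left = (1−0.504)×33.228 = 16.481; final concentrate = 22.3 g/s.
lactose fraction = 5.8194/22.3 = 0.261.

0.261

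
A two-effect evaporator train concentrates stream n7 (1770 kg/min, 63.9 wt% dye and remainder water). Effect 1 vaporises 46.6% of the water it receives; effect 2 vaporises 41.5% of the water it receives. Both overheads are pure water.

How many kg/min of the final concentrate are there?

1331 kg/min

water in feed = 1770×0.361 = 638.97 kg/min.
After stage 1: water left = (1−0.466)×638.97 = 341.21; stream total = 1472.2 kg/min.
After stage 2: water left = (1−0.415)×341.21 = 199.61; final concentrate = 1330.6 kg/min.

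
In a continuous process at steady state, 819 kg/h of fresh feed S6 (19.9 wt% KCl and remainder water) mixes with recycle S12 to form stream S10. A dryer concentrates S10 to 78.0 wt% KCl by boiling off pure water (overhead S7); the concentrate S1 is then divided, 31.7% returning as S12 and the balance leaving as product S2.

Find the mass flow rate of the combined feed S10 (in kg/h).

Overall KCl balance (none leaves overhead): KCl in fresh feed = KCl in product, i.e. 819×0.199 = (1−0.317)·S1·0.780.
S1 = 162.98/(0.780×0.683) = 305.93 kg/h.
Recycle S12 = 0.317×305.93 = 96.98 kg/h.
Combined feed S10 = 819 + 96.98 = 915.98 kg/h.

916 kg/h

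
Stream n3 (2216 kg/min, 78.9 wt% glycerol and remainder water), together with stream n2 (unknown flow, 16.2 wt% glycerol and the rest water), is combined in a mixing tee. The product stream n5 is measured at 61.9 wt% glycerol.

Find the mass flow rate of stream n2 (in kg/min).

Let n2 be the unknown flow. Total out = 2216 + n2.
glycerol balance: 1748.4 + 0.162·n2 = 0.619·(2216 + n2)
(0.162 − 0.619)·n2 = 0.619×2216 − 1748.4 = -376.72
n2 = -376.72 / -0.457 = 824.33 kg/min

824.3 kg/min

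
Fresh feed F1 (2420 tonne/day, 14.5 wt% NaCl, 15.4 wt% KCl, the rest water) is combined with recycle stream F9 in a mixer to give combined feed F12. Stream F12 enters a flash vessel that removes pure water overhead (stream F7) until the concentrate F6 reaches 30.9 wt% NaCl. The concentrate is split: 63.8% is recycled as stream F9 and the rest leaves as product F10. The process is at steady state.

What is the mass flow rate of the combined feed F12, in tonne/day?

Overall NaCl balance (none leaves overhead): NaCl in fresh feed = NaCl in product, i.e. 2420×0.145 = (1−0.638)·F6·0.309.
F6 = 350.9/(0.309×0.362) = 3137 tonne/day.
Recycle F9 = 0.638×3137 = 2001.4 tonne/day.
Combined feed F12 = 2420 + 2001.4 = 4421.4 tonne/day.

4421 tonne/day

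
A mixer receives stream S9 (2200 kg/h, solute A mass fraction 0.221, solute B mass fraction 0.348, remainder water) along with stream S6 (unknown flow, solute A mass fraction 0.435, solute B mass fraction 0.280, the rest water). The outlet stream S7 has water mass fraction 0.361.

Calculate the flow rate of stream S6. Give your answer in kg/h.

Let S6 be the unknown flow. Total out = 2200 + S6.
water balance: 948.2 + 0.285·S6 = 0.361·(2200 + S6)
(0.285 − 0.361)·S6 = 0.361×2200 − 948.2 = -154
S6 = -154 / -0.076 = 2026.3 kg/h

2026 kg/h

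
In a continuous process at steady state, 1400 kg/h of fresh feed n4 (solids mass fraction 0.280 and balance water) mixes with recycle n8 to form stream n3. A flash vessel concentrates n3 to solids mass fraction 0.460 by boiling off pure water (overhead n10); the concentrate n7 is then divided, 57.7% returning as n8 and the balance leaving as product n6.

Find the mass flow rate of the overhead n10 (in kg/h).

Overall solids balance (none leaves overhead): solids in fresh feed = solids in product, i.e. 1400×0.280 = (1−0.577)·n7·0.460.
n7 = 392/(0.460×0.423) = 2014.6 kg/h.
Recycle n8 = 0.577×2014.6 = 1162.4 kg/h.
Combined feed n3 = 1400 + 1162.4 = 2562.4 kg/h.
Overhead n10 = n3 − n7 = 2562.4 − 2014.6 = 547.83 kg/h.

547.8 kg/h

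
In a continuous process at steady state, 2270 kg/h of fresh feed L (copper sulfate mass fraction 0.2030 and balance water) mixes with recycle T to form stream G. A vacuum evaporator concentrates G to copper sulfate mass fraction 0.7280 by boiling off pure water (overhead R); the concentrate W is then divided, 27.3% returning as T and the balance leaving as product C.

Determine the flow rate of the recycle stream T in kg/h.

Overall copper sulfate balance (none leaves overhead): copper sulfate in fresh feed = copper sulfate in product, i.e. 2270×0.203 = (1−0.273)·W·0.728.
W = 460.81/(0.728×0.727) = 870.68 kg/h.
Recycle T = 0.273×870.68 = 237.69 kg/h.

237.7 kg/h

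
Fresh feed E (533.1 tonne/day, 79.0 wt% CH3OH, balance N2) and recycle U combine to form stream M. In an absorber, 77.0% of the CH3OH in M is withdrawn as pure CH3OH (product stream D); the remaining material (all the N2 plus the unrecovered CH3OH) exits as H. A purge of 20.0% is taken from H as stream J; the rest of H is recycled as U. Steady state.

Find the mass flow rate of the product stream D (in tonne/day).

CH3OH in M: m_A = 533.1×0.790 + (1−0.200)·(1−0.770)·m_A, so m_A = 421.15/0.8160 = 516.11 tonne/day.
Product D = 0.770×516.11 = 397.41 tonne/day.

397.4 tonne/day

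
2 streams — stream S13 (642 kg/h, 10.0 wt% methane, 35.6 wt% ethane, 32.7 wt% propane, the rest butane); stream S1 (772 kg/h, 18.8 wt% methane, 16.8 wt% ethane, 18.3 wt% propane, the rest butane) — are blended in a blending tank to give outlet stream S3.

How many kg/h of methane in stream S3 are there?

209.3 kg/h

methane out = methane in = 642×0.100 + 772×0.188 = 209.34 kg/h.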